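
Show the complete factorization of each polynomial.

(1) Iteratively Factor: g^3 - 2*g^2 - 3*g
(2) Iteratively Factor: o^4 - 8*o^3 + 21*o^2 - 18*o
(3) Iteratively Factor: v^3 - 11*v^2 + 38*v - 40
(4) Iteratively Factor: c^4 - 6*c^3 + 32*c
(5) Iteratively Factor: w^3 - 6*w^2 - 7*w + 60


(1) = (g)*(g^2 - 2*g - 3) = g*(g - 3)*(g + 1)
(2) = (o - 3)*(o^3 - 5*o^2 + 6*o) = (o - 3)*(o - 2)*(o^2 - 3*o) = o*(o - 3)*(o - 2)*(o - 3)
(3) = (v - 4)*(v^2 - 7*v + 10) = (v - 5)*(v - 4)*(v - 2)
(4) = (c - 4)*(c^3 - 2*c^2 - 8*c) = (c - 4)^2*(c^2 + 2*c) = (c - 4)^2*(c + 2)*(c)
(5) = (w - 5)*(w^2 - w - 12) = (w - 5)*(w - 4)*(w + 3)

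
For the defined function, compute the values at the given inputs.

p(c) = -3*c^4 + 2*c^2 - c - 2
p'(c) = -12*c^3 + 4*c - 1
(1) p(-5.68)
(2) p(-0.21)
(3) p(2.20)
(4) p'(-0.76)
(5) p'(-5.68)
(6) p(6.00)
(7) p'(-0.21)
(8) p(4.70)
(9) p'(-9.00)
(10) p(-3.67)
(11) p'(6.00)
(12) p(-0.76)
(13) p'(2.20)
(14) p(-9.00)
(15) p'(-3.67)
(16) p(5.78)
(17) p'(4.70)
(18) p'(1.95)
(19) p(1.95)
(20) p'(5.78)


(1) = -3054.38
(2) = -1.71
(3) = -64.80
(4) = 1.23
(5) = 2175.29
(6) = -3824.00
(7) = -1.73
(8) = -1426.42
(9) = 8711.00
(10) = -515.63
(11) = -2569.00
(12) = -1.09
(13) = -119.98
(14) = -19514.00
(15) = 577.49
(16) = -3289.33
(17) = -1228.08
(18) = -82.18
(19) = -39.72
(20) = -2295.09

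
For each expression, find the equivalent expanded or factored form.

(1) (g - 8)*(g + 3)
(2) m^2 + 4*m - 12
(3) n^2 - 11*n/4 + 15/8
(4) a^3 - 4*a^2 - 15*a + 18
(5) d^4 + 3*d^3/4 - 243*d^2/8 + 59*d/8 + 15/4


(1) = g^2 - 5*g - 24
(2) = (m - 2)*(m + 6)
(3) = (n - 3/2)*(n - 5/4)
(4) = (a - 6)*(a - 1)*(a + 3)
(5) = (d - 5)*(d - 1/2)*(d + 1/4)*(d + 6)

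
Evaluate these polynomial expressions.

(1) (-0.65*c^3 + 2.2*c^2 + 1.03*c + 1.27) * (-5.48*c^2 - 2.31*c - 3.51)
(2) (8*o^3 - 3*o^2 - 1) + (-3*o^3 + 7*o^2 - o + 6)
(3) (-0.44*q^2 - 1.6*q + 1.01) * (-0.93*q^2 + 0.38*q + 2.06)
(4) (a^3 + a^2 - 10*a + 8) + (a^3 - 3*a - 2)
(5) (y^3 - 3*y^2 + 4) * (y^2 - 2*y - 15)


(1) = 3.562*c^5 - 10.5545*c^4 - 8.4449*c^3 - 17.0609*c^2 - 6.549*c - 4.4577
(2) = 5*o^3 + 4*o^2 - o + 5
(3) = 0.4092*q^4 + 1.3208*q^3 - 2.4537*q^2 - 2.9122*q + 2.0806
(4) = 2*a^3 + a^2 - 13*a + 6
(5) = y^5 - 5*y^4 - 9*y^3 + 49*y^2 - 8*y - 60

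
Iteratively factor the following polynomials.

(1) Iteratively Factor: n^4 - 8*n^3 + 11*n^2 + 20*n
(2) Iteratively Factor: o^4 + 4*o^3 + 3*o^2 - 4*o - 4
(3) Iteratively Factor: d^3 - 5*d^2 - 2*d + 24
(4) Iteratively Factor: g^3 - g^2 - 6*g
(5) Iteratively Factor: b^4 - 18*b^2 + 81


(1) = (n - 4)*(n^3 - 4*n^2 - 5*n) = (n - 5)*(n - 4)*(n^2 + n) = (n - 5)*(n - 4)*(n + 1)*(n)
(2) = (o - 1)*(o^3 + 5*o^2 + 8*o + 4) = (o - 1)*(o + 2)*(o^2 + 3*o + 2) = (o - 1)*(o + 1)*(o + 2)*(o + 2)
(3) = (d - 3)*(d^2 - 2*d - 8) = (d - 4)*(d - 3)*(d + 2)
(4) = (g)*(g^2 - g - 6) = g*(g - 3)*(g + 2)
(5) = (b - 3)*(b^3 + 3*b^2 - 9*b - 27) = (b - 3)*(b + 3)*(b^2 - 9) = (b - 3)*(b + 3)^2*(b - 3)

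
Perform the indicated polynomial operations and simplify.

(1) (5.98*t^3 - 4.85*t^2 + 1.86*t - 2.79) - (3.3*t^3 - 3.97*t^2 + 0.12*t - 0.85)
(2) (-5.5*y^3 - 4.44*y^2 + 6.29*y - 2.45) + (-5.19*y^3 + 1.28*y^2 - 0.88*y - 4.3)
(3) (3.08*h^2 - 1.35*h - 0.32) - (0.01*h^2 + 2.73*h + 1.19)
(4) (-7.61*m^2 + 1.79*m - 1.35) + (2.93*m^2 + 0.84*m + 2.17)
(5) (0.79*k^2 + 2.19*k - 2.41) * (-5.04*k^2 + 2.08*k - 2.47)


(1) = 2.68*t^3 - 0.88*t^2 + 1.74*t - 1.94
(2) = -10.69*y^3 - 3.16*y^2 + 5.41*y - 6.75
(3) = 3.07*h^2 - 4.08*h - 1.51
(4) = -4.68*m^2 + 2.63*m + 0.82
(5) = -3.9816*k^4 - 9.3944*k^3 + 14.7503*k^2 - 10.4221*k + 5.9527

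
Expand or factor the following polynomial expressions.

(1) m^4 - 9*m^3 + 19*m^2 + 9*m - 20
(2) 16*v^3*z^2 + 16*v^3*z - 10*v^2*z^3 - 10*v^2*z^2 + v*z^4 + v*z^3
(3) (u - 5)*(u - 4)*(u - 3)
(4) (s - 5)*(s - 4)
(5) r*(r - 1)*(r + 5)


(1) = (m - 5)*(m - 4)*(m - 1)*(m + 1)
(2) = z*(-8*v + z)*(-2*v + z)*(v*z + v)
(3) = u^3 - 12*u^2 + 47*u - 60
(4) = s^2 - 9*s + 20
(5) = r^3 + 4*r^2 - 5*r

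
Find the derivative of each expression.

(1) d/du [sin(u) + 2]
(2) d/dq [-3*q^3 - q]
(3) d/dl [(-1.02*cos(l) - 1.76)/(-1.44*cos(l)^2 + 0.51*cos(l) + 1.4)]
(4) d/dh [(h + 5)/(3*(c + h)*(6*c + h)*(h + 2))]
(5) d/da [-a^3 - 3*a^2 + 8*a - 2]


(1) = cos(u)
(2) = -9*q^2 - 1
(3) = (1.4688*cos(l)^2 + 5.0688*cos(l) + 0.5304)*sin(l)/(2.0736*cos(l)^4 - 1.4688*cos(l)^3 - 3.7719*cos(l)^2 + 1.428*cos(l) + 1.96)
(4) = ((c + h)*(6*c + h)*(h + 2) - (c + h)*(6*c + h)*(h + 5) - (c + h)*(h + 2)*(h + 5) - (6*c + h)*(h + 2)*(h + 5))/(3*(c + h)^2*(6*c + h)^2*(h + 2)^2)
(5) = -3*a^2 - 6*a + 8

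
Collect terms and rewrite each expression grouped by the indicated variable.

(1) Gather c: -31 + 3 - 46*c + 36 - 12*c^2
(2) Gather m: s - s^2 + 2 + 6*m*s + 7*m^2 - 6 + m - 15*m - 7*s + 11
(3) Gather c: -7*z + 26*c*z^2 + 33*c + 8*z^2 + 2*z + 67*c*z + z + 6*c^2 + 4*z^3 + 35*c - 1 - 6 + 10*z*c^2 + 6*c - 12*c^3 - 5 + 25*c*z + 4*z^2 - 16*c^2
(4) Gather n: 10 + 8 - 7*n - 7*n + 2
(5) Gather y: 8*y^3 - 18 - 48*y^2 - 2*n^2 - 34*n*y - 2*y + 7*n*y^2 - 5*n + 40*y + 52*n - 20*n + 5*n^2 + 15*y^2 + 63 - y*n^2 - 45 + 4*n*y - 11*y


(1) = -12*c^2 - 46*c + 8
(2) = 7*m^2 + m*(6*s - 14) - s^2 - 6*s + 7
(3) = -12*c^3 + c^2*(10*z - 10) + c*(26*z^2 + 92*z + 74) + 4*z^3 + 12*z^2 - 4*z - 12
(4) = 20 - 14*n
(5) = 3*n^2 + 27*n + 8*y^3 + y^2*(7*n - 33) + y*(-n^2 - 30*n + 27)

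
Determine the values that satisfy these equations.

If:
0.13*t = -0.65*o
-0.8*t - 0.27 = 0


Then:
o = 0.07
t = -0.34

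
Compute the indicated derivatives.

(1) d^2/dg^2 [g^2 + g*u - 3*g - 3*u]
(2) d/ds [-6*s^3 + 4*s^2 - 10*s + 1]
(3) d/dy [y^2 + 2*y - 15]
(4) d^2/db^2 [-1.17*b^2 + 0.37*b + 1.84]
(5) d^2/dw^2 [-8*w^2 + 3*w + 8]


(1) = 2
(2) = -18*s^2 + 8*s - 10
(3) = 2*y + 2
(4) = -2.34000000000000
(5) = -16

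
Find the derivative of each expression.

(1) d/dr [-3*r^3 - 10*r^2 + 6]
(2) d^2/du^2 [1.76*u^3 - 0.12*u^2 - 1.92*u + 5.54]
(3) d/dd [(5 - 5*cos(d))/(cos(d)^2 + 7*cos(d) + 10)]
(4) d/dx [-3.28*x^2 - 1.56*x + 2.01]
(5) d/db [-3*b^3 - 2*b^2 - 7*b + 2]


(1) = r*(-9*r - 20)
(2) = 10.56*u - 0.24
(3) = 5*(sin(d)^2 + 2*cos(d) + 16)*sin(d)/(cos(d)^2 + 7*cos(d) + 10)^2
(4) = -6.56*x - 1.56
(5) = -9*b^2 - 4*b - 7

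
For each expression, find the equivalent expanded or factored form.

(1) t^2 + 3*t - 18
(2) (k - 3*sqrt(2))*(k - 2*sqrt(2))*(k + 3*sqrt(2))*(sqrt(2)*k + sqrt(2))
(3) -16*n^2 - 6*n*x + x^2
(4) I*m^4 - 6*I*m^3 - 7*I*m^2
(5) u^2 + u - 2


(1) = (t - 3)*(t + 6)
(2) = sqrt(2)*k^4 - 4*k^3 + sqrt(2)*k^3 - 18*sqrt(2)*k^2 - 4*k^2 - 18*sqrt(2)*k + 72*k + 72
(3) = (-8*n + x)*(2*n + x)
(4) = m^2*(m - 7)*(I*m + I)
(5) = (u - 1)*(u + 2)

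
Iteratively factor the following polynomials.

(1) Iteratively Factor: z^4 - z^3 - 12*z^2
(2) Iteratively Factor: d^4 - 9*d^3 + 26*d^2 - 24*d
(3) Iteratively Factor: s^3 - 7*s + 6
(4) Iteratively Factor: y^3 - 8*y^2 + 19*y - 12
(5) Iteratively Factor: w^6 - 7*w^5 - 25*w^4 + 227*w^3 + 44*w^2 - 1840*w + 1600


(1) = (z)*(z^3 - z^2 - 12*z) = z*(z + 3)*(z^2 - 4*z) = z*(z - 4)*(z + 3)*(z)
(2) = (d - 3)*(d^3 - 6*d^2 + 8*d) = (d - 3)*(d - 2)*(d^2 - 4*d) = (d - 4)*(d - 3)*(d - 2)*(d)
(3) = (s + 3)*(s^2 - 3*s + 2) = (s - 2)*(s + 3)*(s - 1)
(4) = (y - 4)*(y^2 - 4*y + 3) = (y - 4)*(y - 3)*(y - 1)
(5) = (w - 1)*(w^5 - 6*w^4 - 31*w^3 + 196*w^2 + 240*w - 1600) = (w - 5)*(w - 1)*(w^4 - w^3 - 36*w^2 + 16*w + 320) = (w - 5)*(w - 1)*(w + 4)*(w^3 - 5*w^2 - 16*w + 80) = (w - 5)*(w - 4)*(w - 1)*(w + 4)*(w^2 - w - 20) = (w - 5)^2*(w - 4)*(w - 1)*(w + 4)*(w + 4)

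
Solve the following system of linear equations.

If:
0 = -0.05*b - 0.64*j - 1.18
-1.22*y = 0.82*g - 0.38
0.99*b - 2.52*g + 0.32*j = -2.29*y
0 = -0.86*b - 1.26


Then:
b = -1.47
g = -0.32
j = -1.73
y = 0.53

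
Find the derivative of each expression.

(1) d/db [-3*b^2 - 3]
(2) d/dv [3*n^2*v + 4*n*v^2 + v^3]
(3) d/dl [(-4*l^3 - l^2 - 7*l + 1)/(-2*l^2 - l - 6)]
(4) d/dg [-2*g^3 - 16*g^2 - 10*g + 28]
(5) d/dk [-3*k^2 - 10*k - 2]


(1) = -6*b
(2) = 3*n^2 + 8*n*v + 3*v^2
(3) = (8*l^4 + 8*l^3 + 59*l^2 + 16*l + 43)/(4*l^4 + 4*l^3 + 25*l^2 + 12*l + 36)
(4) = -6*g^2 - 32*g - 10
(5) = -6*k - 10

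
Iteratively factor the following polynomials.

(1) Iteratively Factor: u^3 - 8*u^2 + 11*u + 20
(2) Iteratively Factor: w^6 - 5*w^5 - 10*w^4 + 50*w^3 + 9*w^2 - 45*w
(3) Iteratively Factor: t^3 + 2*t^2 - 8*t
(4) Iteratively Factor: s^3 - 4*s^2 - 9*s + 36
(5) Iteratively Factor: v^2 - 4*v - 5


(1) = (u + 1)*(u^2 - 9*u + 20) = (u - 5)*(u + 1)*(u - 4)
(2) = (w + 1)*(w^5 - 6*w^4 - 4*w^3 + 54*w^2 - 45*w) = (w - 3)*(w + 1)*(w^4 - 3*w^3 - 13*w^2 + 15*w) = (w - 5)*(w - 3)*(w + 1)*(w^3 + 2*w^2 - 3*w) = (w - 5)*(w - 3)*(w - 1)*(w + 1)*(w^2 + 3*w) = w*(w - 5)*(w - 3)*(w - 1)*(w + 1)*(w + 3)
(3) = (t - 2)*(t^2 + 4*t) = (t - 2)*(t + 4)*(t)
(4) = (s - 3)*(s^2 - s - 12) = (s - 4)*(s - 3)*(s + 3)
(5) = (v + 1)*(v - 5)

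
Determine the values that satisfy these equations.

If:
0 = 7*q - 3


Then:
q = 3/7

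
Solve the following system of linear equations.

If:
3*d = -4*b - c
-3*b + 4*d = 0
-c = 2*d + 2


Then:
b = 8/19
c = -50/19
d = 6/19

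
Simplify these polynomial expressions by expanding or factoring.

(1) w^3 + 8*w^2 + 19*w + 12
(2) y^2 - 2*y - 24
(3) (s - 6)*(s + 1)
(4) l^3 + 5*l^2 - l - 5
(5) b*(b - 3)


(1) = (w + 1)*(w + 3)*(w + 4)
(2) = (y - 6)*(y + 4)
(3) = s^2 - 5*s - 6
(4) = (l - 1)*(l + 1)*(l + 5)
(5) = b^2 - 3*b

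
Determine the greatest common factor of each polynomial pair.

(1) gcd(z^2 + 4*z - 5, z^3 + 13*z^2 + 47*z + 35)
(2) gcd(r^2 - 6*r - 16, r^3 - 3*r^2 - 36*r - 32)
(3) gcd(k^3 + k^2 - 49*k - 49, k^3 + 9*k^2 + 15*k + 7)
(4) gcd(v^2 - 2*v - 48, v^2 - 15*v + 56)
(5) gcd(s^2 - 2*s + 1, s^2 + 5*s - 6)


(1) = z + 5
(2) = gcd((r - 8)*(r + 2), (r - 8)*(r + 1)*(r + 4)) = r - 8
(3) = gcd((k - 7)*(k + 1)*(k + 7), (k + 1)^2*(k + 7)) = k^2 + 8*k + 7
(4) = v - 8
(5) = gcd((s - 1)^2, (s - 1)*(s + 6)) = s - 1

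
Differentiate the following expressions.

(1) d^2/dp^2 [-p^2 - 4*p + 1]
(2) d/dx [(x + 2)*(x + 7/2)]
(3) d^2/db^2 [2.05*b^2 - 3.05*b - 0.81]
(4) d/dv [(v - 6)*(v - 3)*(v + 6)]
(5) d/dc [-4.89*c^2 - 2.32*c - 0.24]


(1) = -2
(2) = 2*x + 11/2
(3) = 4.10000000000000
(4) = 3*v^2 - 6*v - 36
(5) = -9.78*c - 2.32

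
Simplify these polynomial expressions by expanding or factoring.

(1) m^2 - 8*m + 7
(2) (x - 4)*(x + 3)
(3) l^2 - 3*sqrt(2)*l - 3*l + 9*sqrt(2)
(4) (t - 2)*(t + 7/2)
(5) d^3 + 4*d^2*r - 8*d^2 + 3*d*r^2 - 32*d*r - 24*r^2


(1) = (m - 7)*(m - 1)
(2) = x^2 - x - 12
(3) = (l - 3)*(l - 3*sqrt(2))
(4) = t^2 + 3*t/2 - 7
(5) = (d - 8)*(d + r)*(d + 3*r)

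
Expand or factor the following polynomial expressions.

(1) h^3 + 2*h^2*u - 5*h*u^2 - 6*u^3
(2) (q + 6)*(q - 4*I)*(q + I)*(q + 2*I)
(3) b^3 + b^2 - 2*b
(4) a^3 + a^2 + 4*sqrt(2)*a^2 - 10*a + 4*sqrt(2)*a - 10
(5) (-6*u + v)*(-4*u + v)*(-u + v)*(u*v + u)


(1) = (h - 2*u)*(h + u)*(h + 3*u)
(2) = q^4 + 6*q^3 - I*q^3 + 10*q^2 - 6*I*q^2 + 60*q + 8*I*q + 48*I
(3) = b*(b - 1)*(b + 2)
(4) = (a + 1)*(a - sqrt(2))*(a + 5*sqrt(2))
(5) = -24*u^4*v - 24*u^4 + 34*u^3*v^2 + 34*u^3*v - 11*u^2*v^3 - 11*u^2*v^2 + u*v^4 + u*v^3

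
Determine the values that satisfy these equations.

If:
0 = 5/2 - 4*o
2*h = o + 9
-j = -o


Then:
h = 77/16
j = 5/8
o = 5/8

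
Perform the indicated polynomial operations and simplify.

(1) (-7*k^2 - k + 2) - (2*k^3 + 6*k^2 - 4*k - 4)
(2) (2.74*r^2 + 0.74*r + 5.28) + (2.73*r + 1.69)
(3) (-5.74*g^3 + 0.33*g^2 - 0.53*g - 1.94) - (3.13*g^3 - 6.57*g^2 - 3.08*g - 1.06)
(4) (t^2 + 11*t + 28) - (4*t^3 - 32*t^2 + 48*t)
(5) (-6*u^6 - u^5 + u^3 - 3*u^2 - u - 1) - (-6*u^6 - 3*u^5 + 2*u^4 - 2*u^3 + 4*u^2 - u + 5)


(1) = -2*k^3 - 13*k^2 + 3*k + 6
(2) = 2.74*r^2 + 3.47*r + 6.97
(3) = -8.87*g^3 + 6.9*g^2 + 2.55*g - 0.88
(4) = -4*t^3 + 33*t^2 - 37*t + 28
(5) = 2*u^5 - 2*u^4 + 3*u^3 - 7*u^2 - 6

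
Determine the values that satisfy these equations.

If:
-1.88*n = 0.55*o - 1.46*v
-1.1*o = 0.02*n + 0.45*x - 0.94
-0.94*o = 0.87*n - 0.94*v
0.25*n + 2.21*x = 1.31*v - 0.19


Then:
n = 0.97
o = 0.56
v = 1.46
x = 0.67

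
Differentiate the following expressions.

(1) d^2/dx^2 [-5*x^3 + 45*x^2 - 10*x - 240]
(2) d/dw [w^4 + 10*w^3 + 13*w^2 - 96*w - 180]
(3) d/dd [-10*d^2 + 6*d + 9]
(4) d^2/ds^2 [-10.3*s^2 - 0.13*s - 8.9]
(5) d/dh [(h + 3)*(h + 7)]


(1) = 90 - 30*x
(2) = 4*w^3 + 30*w^2 + 26*w - 96
(3) = 6 - 20*d
(4) = -20.6000000000000
(5) = 2*h + 10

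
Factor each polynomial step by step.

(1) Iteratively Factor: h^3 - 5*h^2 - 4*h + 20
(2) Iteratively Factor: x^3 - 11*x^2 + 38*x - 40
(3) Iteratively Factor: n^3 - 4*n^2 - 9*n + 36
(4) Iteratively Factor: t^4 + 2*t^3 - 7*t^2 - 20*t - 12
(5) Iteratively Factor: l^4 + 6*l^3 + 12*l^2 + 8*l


(1) = (h - 2)*(h^2 - 3*h - 10) = (h - 5)*(h - 2)*(h + 2)
(2) = (x - 4)*(x^2 - 7*x + 10) = (x - 5)*(x - 4)*(x - 2)
(3) = (n - 3)*(n^2 - n - 12) = (n - 3)*(n + 3)*(n - 4)
(4) = (t + 2)*(t^3 - 7*t - 6) = (t - 3)*(t + 2)*(t^2 + 3*t + 2) = (t - 3)*(t + 2)^2*(t + 1)
(5) = (l + 2)*(l^3 + 4*l^2 + 4*l) = (l + 2)^2*(l^2 + 2*l) = l*(l + 2)^2*(l + 2)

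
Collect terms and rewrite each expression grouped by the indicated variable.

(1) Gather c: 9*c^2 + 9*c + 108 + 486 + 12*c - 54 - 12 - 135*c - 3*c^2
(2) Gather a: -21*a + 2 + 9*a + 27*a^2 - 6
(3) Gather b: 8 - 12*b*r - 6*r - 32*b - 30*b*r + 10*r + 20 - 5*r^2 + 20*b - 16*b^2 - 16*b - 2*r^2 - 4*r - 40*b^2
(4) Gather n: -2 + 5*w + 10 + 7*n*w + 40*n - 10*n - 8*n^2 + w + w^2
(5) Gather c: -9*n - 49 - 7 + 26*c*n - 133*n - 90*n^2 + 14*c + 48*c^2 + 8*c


(1) = 6*c^2 - 114*c + 528
(2) = 27*a^2 - 12*a - 4
(3) = -56*b^2 + b*(-42*r - 28) - 7*r^2 + 28
(4) = -8*n^2 + n*(7*w + 30) + w^2 + 6*w + 8
(5) = 48*c^2 + c*(26*n + 22) - 90*n^2 - 142*n - 56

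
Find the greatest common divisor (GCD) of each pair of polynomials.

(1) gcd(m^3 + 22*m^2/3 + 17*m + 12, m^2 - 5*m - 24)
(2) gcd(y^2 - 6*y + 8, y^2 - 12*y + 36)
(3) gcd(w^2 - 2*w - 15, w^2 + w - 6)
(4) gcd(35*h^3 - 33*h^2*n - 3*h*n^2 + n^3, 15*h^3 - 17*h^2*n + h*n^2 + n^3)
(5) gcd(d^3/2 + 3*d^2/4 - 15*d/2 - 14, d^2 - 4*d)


(1) = m + 3
(2) = gcd((y - 4)*(y - 2), (y - 6)^2) = 1
(3) = w + 3
(4) = 5*h^2 - 4*h*n - n^2
(5) = gcd((d/2 + 1)*(d - 4)*(d + 7/2), d*(d - 4)) = d - 4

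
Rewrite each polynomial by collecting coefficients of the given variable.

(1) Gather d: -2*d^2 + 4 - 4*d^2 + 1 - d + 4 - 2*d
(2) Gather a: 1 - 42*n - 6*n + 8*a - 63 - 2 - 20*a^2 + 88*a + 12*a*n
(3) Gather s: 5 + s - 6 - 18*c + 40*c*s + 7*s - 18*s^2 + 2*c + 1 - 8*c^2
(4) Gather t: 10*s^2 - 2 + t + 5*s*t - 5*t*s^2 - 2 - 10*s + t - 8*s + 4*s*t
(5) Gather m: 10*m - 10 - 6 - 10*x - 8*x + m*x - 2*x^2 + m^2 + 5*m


(1) = -6*d^2 - 3*d + 9
(2) = -20*a^2 + a*(12*n + 96) - 48*n - 64
(3) = -8*c^2 - 16*c - 18*s^2 + s*(40*c + 8)
(4) = 10*s^2 - 18*s + t*(-5*s^2 + 9*s + 2) - 4
(5) = m^2 + m*(x + 15) - 2*x^2 - 18*x - 16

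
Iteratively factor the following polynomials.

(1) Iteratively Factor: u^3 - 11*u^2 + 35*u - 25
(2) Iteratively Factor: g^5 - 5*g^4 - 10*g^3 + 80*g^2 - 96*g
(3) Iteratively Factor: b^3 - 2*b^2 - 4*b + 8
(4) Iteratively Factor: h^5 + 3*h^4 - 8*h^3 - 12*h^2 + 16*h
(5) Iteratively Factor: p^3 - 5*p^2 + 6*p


(1) = (u - 5)*(u^2 - 6*u + 5) = (u - 5)*(u - 1)*(u - 5)
(2) = (g + 4)*(g^4 - 9*g^3 + 26*g^2 - 24*g) = g*(g + 4)*(g^3 - 9*g^2 + 26*g - 24) = g*(g - 4)*(g + 4)*(g^2 - 5*g + 6) = g*(g - 4)*(g - 2)*(g + 4)*(g - 3)
(3) = (b - 2)*(b^2 - 4) = (b - 2)^2*(b + 2)
(4) = (h + 4)*(h^4 - h^3 - 4*h^2 + 4*h) = h*(h + 4)*(h^3 - h^2 - 4*h + 4) = h*(h + 2)*(h + 4)*(h^2 - 3*h + 2) = h*(h - 1)*(h + 2)*(h + 4)*(h - 2)
(5) = (p - 3)*(p^2 - 2*p) = p*(p - 3)*(p - 2)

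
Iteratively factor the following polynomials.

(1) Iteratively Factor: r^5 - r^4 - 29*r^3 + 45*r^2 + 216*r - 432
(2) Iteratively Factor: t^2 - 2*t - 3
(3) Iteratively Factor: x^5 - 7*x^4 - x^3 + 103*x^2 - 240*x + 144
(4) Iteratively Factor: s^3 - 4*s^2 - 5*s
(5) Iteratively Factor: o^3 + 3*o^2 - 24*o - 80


(1) = (r - 3)*(r^4 + 2*r^3 - 23*r^2 - 24*r + 144) = (r - 3)*(r + 4)*(r^3 - 2*r^2 - 15*r + 36) = (r - 3)^2*(r + 4)*(r^2 + r - 12) = (r - 3)^3*(r + 4)*(r + 4)
(2) = (t - 3)*(t + 1)
(3) = (x - 3)*(x^4 - 4*x^3 - 13*x^2 + 64*x - 48) = (x - 4)*(x - 3)*(x^3 - 13*x + 12) = (x - 4)*(x - 3)*(x + 4)*(x^2 - 4*x + 3) = (x - 4)*(x - 3)*(x - 1)*(x + 4)*(x - 3)
(4) = (s - 5)*(s^2 + s) = (s - 5)*(s + 1)*(s)
(5) = (o - 5)*(o^2 + 8*o + 16) = (o - 5)*(o + 4)*(o + 4)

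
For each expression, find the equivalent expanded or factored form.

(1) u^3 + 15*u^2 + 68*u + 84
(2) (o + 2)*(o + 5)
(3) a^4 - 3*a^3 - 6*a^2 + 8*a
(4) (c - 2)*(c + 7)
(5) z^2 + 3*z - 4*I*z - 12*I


(1) = (u + 2)*(u + 6)*(u + 7)
(2) = o^2 + 7*o + 10
(3) = a*(a - 4)*(a - 1)*(a + 2)
(4) = c^2 + 5*c - 14
(5) = (z + 3)*(z - 4*I)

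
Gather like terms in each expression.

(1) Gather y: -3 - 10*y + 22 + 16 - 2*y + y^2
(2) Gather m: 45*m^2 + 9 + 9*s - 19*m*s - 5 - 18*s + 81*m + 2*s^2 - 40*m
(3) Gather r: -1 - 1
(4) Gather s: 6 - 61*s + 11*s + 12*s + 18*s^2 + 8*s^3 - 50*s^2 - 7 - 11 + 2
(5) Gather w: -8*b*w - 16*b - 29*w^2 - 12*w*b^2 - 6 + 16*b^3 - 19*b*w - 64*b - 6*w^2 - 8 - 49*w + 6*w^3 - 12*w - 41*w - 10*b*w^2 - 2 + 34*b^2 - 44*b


(1) = y^2 - 12*y + 35
(2) = 45*m^2 + m*(41 - 19*s) + 2*s^2 - 9*s + 4
(3) = -2
(4) = 8*s^3 - 32*s^2 - 38*s - 10
(5) = 16*b^3 + 34*b^2 - 124*b + 6*w^3 + w^2*(-10*b - 35) + w*(-12*b^2 - 27*b - 102) - 16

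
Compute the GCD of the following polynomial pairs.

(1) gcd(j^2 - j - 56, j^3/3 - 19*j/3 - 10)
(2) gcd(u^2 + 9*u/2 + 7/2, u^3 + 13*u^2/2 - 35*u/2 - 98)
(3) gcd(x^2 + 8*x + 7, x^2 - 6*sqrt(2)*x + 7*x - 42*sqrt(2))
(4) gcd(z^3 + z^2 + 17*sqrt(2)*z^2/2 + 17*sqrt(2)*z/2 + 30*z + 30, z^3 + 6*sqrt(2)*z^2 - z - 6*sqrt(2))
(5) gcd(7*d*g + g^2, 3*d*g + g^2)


(1) = gcd((j - 8)*(j + 7), (j/3 + 1)*(j - 5)*(j + 2)) = 1
(2) = gcd((u + 1)*(u + 7/2), (u - 4)*(u + 7/2)*(u + 7)) = u + 7/2
(3) = x + 7
(4) = z^2 + z*(1 + 6*sqrt(2)) + 6*sqrt(2)
(5) = g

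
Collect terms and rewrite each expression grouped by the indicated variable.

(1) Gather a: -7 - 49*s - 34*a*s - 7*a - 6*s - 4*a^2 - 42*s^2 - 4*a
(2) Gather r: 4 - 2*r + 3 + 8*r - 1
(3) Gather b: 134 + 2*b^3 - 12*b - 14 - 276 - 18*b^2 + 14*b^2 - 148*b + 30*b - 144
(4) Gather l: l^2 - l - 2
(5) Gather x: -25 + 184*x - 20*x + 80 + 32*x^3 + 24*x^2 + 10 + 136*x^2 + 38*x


(1) = -4*a^2 + a*(-34*s - 11) - 42*s^2 - 55*s - 7
(2) = 6*r + 6
(3) = 2*b^3 - 4*b^2 - 130*b - 300
(4) = l^2 - l - 2
(5) = 32*x^3 + 160*x^2 + 202*x + 65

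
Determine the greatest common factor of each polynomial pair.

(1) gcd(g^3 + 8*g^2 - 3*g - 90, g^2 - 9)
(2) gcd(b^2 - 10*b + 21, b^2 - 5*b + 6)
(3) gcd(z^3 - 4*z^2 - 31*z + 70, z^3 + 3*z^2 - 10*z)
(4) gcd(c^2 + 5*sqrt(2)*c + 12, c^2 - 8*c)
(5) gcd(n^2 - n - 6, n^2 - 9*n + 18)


(1) = gcd((g - 3)*(g + 5)*(g + 6), (g - 3)*(g + 3)) = g - 3
(2) = b - 3
(3) = z^2 + 3*z - 10
(4) = 1
(5) = n - 3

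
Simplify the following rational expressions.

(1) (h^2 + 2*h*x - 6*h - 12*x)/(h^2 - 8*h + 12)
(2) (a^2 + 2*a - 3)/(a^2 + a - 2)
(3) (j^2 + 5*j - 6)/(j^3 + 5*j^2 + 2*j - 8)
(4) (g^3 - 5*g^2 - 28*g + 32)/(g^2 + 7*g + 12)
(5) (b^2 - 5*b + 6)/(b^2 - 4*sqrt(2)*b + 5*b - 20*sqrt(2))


(1) = (h + 2*x)/(h - 2)
(2) = (a + 3)/(a + 2)
(3) = (j + 6)/(j^2 + 6*j + 8)
(4) = (g^2 - 9*g + 8)/(g + 3)
(5) = (b^2 - 5*b + 6)/(b^2 + b*(5 - 4*sqrt(2)) - 20*sqrt(2))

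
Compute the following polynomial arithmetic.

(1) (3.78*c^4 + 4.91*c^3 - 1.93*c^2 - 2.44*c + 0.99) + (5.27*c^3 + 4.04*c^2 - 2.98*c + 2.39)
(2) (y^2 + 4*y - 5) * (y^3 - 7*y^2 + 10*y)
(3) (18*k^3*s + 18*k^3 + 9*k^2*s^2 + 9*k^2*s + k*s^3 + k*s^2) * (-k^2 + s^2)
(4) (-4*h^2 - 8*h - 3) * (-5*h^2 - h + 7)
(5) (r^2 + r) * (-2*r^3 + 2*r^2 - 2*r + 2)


(1) = 3.78*c^4 + 10.18*c^3 + 2.11*c^2 - 5.42*c + 3.38
(2) = y^5 - 3*y^4 - 23*y^3 + 75*y^2 - 50*y
(3) = -18*k^5*s - 18*k^5 - 9*k^4*s^2 - 9*k^4*s + 17*k^3*s^3 + 17*k^3*s^2 + 9*k^2*s^4 + 9*k^2*s^3 + k*s^5 + k*s^4
(4) = 20*h^4 + 44*h^3 - 5*h^2 - 53*h - 21
(5) = -2*r^5 + 2*r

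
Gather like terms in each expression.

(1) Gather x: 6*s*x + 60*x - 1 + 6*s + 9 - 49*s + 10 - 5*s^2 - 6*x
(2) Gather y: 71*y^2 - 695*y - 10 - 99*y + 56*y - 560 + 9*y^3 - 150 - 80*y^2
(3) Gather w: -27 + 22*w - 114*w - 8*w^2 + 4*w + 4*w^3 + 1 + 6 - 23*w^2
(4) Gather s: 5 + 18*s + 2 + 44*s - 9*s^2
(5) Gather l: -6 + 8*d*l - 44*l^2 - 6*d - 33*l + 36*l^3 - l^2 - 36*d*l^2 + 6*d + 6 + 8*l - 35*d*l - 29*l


(1) = -5*s^2 - 43*s + x*(6*s + 54) + 18
(2) = 9*y^3 - 9*y^2 - 738*y - 720
(3) = 4*w^3 - 31*w^2 - 88*w - 20
(4) = -9*s^2 + 62*s + 7
(5) = 36*l^3 + l^2*(-36*d - 45) + l*(-27*d - 54)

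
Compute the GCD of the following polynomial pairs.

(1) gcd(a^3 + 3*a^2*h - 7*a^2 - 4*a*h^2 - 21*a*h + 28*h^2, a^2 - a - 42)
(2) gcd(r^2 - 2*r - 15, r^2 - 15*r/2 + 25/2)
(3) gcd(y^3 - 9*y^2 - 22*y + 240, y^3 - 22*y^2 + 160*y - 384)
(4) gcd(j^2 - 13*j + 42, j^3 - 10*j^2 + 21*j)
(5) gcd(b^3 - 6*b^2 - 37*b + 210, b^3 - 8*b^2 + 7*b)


(1) = a - 7
(2) = gcd((r - 5)*(r + 3), (r - 5)*(r - 5/2)) = r - 5
(3) = y^2 - 14*y + 48
(4) = j - 7
(5) = b - 7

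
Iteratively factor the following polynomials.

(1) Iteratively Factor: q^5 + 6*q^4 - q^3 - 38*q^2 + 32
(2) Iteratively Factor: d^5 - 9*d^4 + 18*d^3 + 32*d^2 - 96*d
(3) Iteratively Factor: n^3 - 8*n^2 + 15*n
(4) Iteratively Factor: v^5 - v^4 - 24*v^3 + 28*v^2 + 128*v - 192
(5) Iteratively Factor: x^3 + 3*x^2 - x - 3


(1) = (q + 4)*(q^4 + 2*q^3 - 9*q^2 - 2*q + 8) = (q + 1)*(q + 4)*(q^3 + q^2 - 10*q + 8) = (q - 2)*(q + 1)*(q + 4)*(q^2 + 3*q - 4) = (q - 2)*(q + 1)*(q + 4)^2*(q - 1)
(2) = (d - 4)*(d^4 - 5*d^3 - 2*d^2 + 24*d) = (d - 4)*(d + 2)*(d^3 - 7*d^2 + 12*d) = (d - 4)^2*(d + 2)*(d^2 - 3*d) = d*(d - 4)^2*(d + 2)*(d - 3)
(3) = (n - 3)*(n^2 - 5*n) = n*(n - 3)*(n - 5)
(4) = (v + 3)*(v^4 - 4*v^3 - 12*v^2 + 64*v - 64) = (v - 4)*(v + 3)*(v^3 - 12*v + 16) = (v - 4)*(v + 3)*(v + 4)*(v^2 - 4*v + 4) = (v - 4)*(v - 2)*(v + 3)*(v + 4)*(v - 2)
(5) = (x - 1)*(x^2 + 4*x + 3) = (x - 1)*(x + 1)*(x + 3)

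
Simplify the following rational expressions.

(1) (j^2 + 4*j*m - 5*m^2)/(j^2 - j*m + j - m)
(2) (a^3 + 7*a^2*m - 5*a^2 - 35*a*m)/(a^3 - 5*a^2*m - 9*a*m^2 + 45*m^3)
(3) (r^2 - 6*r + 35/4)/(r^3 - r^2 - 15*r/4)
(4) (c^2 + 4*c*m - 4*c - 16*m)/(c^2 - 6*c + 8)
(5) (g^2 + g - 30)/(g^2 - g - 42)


(1) = (j + 5*m)/(j + 1)
(2) = (a^3 + 7*a^2*m - 5*a^2 - 35*a*m)/(a^3 - 5*a^2*m - 9*a*m^2 + 45*m^3)
(3) = (2*r - 7)/(2*r^2 + 3*r)
(4) = (c + 4*m)/(c - 2)
(5) = (g - 5)/(g - 7)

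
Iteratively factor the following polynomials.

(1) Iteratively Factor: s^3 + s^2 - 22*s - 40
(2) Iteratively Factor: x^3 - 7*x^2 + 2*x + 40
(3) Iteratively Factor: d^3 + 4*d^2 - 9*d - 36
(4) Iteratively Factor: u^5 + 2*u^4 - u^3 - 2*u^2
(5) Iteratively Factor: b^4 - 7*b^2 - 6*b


(1) = (s + 2)*(s^2 - s - 20) = (s - 5)*(s + 2)*(s + 4)
(2) = (x + 2)*(x^2 - 9*x + 20) = (x - 5)*(x + 2)*(x - 4)
(3) = (d + 4)*(d^2 - 9) = (d - 3)*(d + 4)*(d + 3)
(4) = (u + 2)*(u^4 - u^2) = u*(u + 2)*(u^3 - u) = u*(u - 1)*(u + 2)*(u^2 + u) = u*(u - 1)*(u + 1)*(u + 2)*(u)
(5) = (b)*(b^3 - 7*b - 6) = b*(b - 3)*(b^2 + 3*b + 2) = b*(b - 3)*(b + 1)*(b + 2)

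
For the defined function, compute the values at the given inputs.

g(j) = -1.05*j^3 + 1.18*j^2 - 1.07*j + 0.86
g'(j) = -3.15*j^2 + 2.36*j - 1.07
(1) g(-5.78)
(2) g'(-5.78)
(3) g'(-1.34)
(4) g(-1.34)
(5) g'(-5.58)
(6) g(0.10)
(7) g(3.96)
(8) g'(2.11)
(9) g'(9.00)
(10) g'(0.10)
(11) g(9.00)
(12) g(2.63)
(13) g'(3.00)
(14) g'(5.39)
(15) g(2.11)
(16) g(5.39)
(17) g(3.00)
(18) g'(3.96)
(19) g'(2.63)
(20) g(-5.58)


(1) = 249.22
(2) = -119.95
(3) = -9.89
(4) = 6.94
(5) = -112.32
(6) = 0.76
(7) = -50.08
(8) = -10.11
(9) = -234.98
(10) = -0.87
(11) = -678.64
(12) = -12.89
(13) = -22.34
(14) = -79.86
(15) = -6.01
(16) = -135.05
(17) = -20.08
(18) = -41.12
(19) = -16.65
(20) = 226.00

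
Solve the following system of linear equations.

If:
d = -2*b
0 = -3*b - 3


Then:
b = -1
d = 2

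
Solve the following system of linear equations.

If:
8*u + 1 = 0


Then:
u = -1/8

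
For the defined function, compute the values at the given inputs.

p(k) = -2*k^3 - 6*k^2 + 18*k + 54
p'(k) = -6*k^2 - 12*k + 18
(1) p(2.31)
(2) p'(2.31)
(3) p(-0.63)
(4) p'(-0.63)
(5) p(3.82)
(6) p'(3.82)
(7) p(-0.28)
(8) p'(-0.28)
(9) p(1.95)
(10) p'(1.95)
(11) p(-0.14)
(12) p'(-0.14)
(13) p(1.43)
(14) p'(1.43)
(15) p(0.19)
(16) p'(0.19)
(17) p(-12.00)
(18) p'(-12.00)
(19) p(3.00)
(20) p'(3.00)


(1) = 38.91
(2) = -41.74
(3) = 40.78
(4) = 23.18
(5) = -76.28
(6) = -115.39
(7) = 48.53
(8) = 20.89
(9) = 51.46
(10) = -28.21
(11) = 51.37
(12) = 19.56
(13) = 61.62
(14) = -11.43
(15) = 57.19
(16) = 15.50
(17) = 2430.00
(18) = -702.00
(19) = 0.00
(20) = -72.00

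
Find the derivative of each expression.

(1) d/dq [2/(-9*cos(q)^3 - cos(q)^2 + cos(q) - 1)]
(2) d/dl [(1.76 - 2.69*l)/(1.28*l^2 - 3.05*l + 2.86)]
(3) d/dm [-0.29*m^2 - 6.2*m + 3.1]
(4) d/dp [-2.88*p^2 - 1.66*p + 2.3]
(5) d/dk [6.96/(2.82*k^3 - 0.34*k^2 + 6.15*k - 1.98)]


(1) = 2*(-27*cos(q)^2 - 2*cos(q) + 1)*sin(q)/(9*cos(q)^3 + cos(q)^2 - cos(q) + 1)^2
(2) = (3.4432*l^2 - 4.5056*l - 2.3254)/(1.6384*l^4 - 7.808*l^3 + 16.6241*l^2 - 17.446*l + 8.1796)
(3) = -0.58*m - 6.2
(4) = -5.76*p - 1.66
(5) = (-58.8816*k^2 + 4.7328*k - 42.804)/(2.82*k^3 - 0.34*k^2 + 6.15*k - 1.98)^2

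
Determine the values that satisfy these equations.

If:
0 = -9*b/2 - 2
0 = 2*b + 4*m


Then:
b = -4/9
m = 2/9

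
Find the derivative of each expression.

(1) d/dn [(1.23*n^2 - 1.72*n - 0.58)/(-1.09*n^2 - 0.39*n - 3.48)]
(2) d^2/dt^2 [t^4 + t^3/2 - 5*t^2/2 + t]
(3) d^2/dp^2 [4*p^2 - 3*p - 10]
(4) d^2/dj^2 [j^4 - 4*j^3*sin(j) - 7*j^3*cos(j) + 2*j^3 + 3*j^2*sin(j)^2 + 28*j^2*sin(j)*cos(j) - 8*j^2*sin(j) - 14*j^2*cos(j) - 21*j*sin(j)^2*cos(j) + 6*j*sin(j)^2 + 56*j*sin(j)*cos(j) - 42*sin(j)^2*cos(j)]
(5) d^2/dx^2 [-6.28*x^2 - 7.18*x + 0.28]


(1) = (-2.3545*n^2 - 9.8252*n + 5.7594)/(1.1881*n^4 + 0.8502*n^3 + 7.7385*n^2 + 2.7144*n + 12.1104)
(2) = 12*t^2 + 3*t - 5
(3) = 8
(4) = 4*j^3*sin(j) + 7*j^3*cos(j) + 50*j^2*sin(j) - 56*j^2*sin(2*j) - 10*j^2*cos(j) + 6*j^2*cos(2*j) + 12*j^2 + 32*j*sin(j) - 100*j*sin(2*j) - 275*j*cos(j)/4 + 124*j*cos(2*j) - 189*j*cos(3*j)/4 + 12*j - 11*sin(j)/2 + 40*sin(2*j) - 63*sin(3*j)/2 - 35*cos(j)/2 + 109*cos(2*j) - 189*cos(3*j)/2 + 3
(5) = -12.5600000000000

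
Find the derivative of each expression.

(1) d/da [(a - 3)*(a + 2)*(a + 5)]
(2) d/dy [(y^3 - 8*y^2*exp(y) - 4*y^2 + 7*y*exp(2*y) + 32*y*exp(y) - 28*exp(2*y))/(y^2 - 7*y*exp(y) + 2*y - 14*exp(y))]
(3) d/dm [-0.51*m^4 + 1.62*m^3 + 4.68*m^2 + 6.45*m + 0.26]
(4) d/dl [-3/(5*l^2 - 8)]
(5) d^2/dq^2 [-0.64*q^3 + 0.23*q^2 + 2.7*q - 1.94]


(1) = 3*a^2 + 8*a - 11
(2) = (-y^2*exp(y) + y^2 + 2*y*exp(y) + 4*y + 2*exp(y) - 8)/(y^2 + 4*y + 4)
(3) = -2.04*m^3 + 4.86*m^2 + 9.36*m + 6.45
(4) = 30*l/(5*l^2 - 8)^2
(5) = 0.46 - 3.84*q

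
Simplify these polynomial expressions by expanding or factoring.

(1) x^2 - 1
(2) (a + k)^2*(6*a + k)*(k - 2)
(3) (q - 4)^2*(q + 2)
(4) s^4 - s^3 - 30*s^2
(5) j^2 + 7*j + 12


(1) = (x - 1)*(x + 1)
(2) = 6*a^3*k - 12*a^3 + 13*a^2*k^2 - 26*a^2*k + 8*a*k^3 - 16*a*k^2 + k^4 - 2*k^3
(3) = q^3 - 6*q^2 + 32
(4) = s^2*(s - 6)*(s + 5)
(5) = (j + 3)*(j + 4)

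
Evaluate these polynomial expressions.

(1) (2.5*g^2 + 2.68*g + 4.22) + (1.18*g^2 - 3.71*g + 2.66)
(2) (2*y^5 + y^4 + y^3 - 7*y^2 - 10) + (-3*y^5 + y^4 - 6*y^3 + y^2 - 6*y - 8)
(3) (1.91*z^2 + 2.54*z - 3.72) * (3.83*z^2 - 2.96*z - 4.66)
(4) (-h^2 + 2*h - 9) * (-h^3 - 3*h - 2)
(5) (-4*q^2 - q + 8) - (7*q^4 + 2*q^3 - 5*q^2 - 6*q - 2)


(1) = 3.68*g^2 - 1.03*g + 6.88
(2) = -y^5 + 2*y^4 - 5*y^3 - 6*y^2 - 6*y - 18
(3) = 7.3153*z^4 + 4.0746*z^3 - 30.6666*z^2 - 0.8252*z + 17.3352
(4) = h^5 - 2*h^4 + 12*h^3 - 4*h^2 + 23*h + 18
(5) = -7*q^4 - 2*q^3 + q^2 + 5*q + 10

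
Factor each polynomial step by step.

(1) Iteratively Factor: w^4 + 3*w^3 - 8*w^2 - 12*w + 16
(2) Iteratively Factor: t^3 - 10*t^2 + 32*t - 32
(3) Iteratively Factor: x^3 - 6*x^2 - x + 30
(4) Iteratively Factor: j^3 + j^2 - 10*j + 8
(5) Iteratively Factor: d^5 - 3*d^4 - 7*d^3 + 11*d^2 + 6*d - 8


(1) = (w + 2)*(w^3 + w^2 - 10*w + 8) = (w - 1)*(w + 2)*(w^2 + 2*w - 8) = (w - 2)*(w - 1)*(w + 2)*(w + 4)
(2) = (t - 4)*(t^2 - 6*t + 8) = (t - 4)*(t - 2)*(t - 4)
(3) = (x + 2)*(x^2 - 8*x + 15) = (x - 3)*(x + 2)*(x - 5)
(4) = (j - 2)*(j^2 + 3*j - 4) = (j - 2)*(j - 1)*(j + 4)
(5) = (d + 2)*(d^4 - 5*d^3 + 3*d^2 + 5*d - 4) = (d - 4)*(d + 2)*(d^3 - d^2 - d + 1) = (d - 4)*(d - 1)*(d + 2)*(d^2 - 1) = (d - 4)*(d - 1)^2*(d + 2)*(d + 1)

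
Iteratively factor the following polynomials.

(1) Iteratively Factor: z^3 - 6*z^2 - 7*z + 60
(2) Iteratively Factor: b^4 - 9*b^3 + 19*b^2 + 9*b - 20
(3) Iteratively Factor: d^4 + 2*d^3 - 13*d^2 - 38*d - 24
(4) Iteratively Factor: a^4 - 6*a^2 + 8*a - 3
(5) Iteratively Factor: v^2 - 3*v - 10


(1) = (z - 4)*(z^2 - 2*z - 15) = (z - 4)*(z + 3)*(z - 5)
(2) = (b - 1)*(b^3 - 8*b^2 + 11*b + 20) = (b - 5)*(b - 1)*(b^2 - 3*b - 4) = (b - 5)*(b - 4)*(b - 1)*(b + 1)
(3) = (d + 3)*(d^3 - d^2 - 10*d - 8) = (d - 4)*(d + 3)*(d^2 + 3*d + 2) = (d - 4)*(d + 1)*(d + 3)*(d + 2)
(4) = (a - 1)*(a^3 + a^2 - 5*a + 3) = (a - 1)^2*(a^2 + 2*a - 3) = (a - 1)^2*(a + 3)*(a - 1)
(5) = (v + 2)*(v - 5)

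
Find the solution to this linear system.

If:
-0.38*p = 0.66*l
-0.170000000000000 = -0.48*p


Then:
l = -0.20
p = 0.35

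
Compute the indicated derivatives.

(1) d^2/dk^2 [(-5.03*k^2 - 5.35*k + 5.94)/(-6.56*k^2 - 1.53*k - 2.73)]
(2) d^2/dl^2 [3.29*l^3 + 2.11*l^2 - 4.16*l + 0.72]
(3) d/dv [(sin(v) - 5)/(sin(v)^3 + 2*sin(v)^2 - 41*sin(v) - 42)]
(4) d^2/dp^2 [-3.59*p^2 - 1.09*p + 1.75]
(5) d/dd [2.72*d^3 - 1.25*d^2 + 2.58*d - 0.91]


(1) = (359.489312*k^3 - 2074.205088*k^2 - 932.584032*k + 215.229996)/(282.300416*k^6 + 197.524224*k^5 + 398.514096*k^4 + 167.984361*k^3 + 165.845043*k^2 + 34.208811*k + 20.346417)
(2) = 19.74*l + 4.22
(3) = (-2*sin(v)^3 + 13*sin(v)^2 + 20*sin(v) - 247)*cos(v)/(sin(v)^3 + 2*sin(v)^2 - 41*sin(v) - 42)^2
(4) = -7.18000000000000
(5) = 8.16*d^2 - 2.5*d + 2.58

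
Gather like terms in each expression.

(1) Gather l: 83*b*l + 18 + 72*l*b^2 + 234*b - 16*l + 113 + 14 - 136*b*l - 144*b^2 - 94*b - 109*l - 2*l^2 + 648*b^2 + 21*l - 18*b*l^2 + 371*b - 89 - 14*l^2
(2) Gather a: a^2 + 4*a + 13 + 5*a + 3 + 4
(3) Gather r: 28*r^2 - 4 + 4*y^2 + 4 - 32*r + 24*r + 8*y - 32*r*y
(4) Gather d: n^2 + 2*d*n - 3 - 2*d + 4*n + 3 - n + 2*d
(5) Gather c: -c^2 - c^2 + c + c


(1) = 504*b^2 + 511*b + l^2*(-18*b - 16) + l*(72*b^2 - 53*b - 104) + 56
(2) = a^2 + 9*a + 20
(3) = 28*r^2 + r*(-32*y - 8) + 4*y^2 + 8*y
(4) = 2*d*n + n^2 + 3*n
(5) = -2*c^2 + 2*c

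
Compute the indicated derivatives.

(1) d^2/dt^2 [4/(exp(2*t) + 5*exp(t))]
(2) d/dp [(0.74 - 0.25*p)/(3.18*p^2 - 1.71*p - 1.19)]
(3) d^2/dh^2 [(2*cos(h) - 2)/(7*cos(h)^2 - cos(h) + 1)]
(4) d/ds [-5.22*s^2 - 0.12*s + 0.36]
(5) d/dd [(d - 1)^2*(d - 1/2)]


(1) = 4*(-(exp(t) + 5)*(4*exp(t) + 5) + 2*(2*exp(t) + 5)^2)*exp(-t)/(exp(t) + 5)^3
(2) = (0.795*p^2 - 4.7064*p + 1.5629)/(10.1124*p^4 - 10.8756*p^3 - 4.6443*p^2 + 4.0698*p + 1.4161)
(3) = (-378*(1 - cos(h)^2)^2 + 98*cos(h)^5 - 238*cos(h)^3 - 112*cos(h)^2 + 350)/(-7*cos(h)^2 + cos(h) - 1)^3
(4) = -10.44*s - 0.12
(5) = (d - 1)*(3*d - 2)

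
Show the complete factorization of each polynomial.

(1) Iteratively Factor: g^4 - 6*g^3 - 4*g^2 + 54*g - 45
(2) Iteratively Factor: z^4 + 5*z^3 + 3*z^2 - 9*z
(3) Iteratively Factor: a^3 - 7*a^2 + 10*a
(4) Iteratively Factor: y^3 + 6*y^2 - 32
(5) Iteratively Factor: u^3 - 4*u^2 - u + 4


(1) = (g - 5)*(g^3 - g^2 - 9*g + 9) = (g - 5)*(g - 1)*(g^2 - 9) = (g - 5)*(g - 3)*(g - 1)*(g + 3)
(2) = (z - 1)*(z^3 + 6*z^2 + 9*z) = z*(z - 1)*(z^2 + 6*z + 9) = z*(z - 1)*(z + 3)*(z + 3)
(3) = (a - 5)*(a^2 - 2*a) = a*(a - 5)*(a - 2)
(4) = (y - 2)*(y^2 + 8*y + 16) = (y - 2)*(y + 4)*(y + 4)
(5) = (u - 4)*(u^2 - 1) = (u - 4)*(u - 1)*(u + 1)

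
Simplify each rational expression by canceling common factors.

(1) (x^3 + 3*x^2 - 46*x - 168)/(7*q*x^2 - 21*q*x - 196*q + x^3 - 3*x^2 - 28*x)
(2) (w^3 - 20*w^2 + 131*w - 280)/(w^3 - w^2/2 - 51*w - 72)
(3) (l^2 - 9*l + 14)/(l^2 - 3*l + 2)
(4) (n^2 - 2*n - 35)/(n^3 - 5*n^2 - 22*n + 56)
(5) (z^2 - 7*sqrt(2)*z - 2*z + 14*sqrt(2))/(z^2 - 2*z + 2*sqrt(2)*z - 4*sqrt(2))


(1) = (x + 6)/(7*q + x)
(2) = (2*w^2 - 24*w + 70)/(2*w^2 + 15*w + 18)
(3) = (l - 7)/(l - 1)
(4) = (n + 5)/(n^2 + 2*n - 8)
(5) = (z - 7*sqrt(2))/(z + 2*sqrt(2))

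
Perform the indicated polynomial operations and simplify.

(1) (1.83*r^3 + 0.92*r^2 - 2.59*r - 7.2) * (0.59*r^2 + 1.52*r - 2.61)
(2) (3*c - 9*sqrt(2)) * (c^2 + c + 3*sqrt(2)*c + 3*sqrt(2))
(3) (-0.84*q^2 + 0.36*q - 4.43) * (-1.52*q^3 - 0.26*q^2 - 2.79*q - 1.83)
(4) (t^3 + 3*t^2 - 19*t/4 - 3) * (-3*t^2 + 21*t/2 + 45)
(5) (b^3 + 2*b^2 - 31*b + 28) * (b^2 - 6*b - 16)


(1) = 1.0797*r^5 + 3.3244*r^4 - 4.906*r^3 - 10.586*r^2 - 4.1841*r + 18.792
(2) = 3*c^3 + 3*c^2 - 54*c - 54
(3) = 1.2768*q^5 - 0.3288*q^4 + 8.9836*q^3 + 1.6846*q^2 + 11.7009*q + 8.1069
(4) = -3*t^5 + 3*t^4/2 + 363*t^3/4 + 753*t^2/8 - 981*t/4 - 135
(5) = b^5 - 4*b^4 - 59*b^3 + 182*b^2 + 328*b - 448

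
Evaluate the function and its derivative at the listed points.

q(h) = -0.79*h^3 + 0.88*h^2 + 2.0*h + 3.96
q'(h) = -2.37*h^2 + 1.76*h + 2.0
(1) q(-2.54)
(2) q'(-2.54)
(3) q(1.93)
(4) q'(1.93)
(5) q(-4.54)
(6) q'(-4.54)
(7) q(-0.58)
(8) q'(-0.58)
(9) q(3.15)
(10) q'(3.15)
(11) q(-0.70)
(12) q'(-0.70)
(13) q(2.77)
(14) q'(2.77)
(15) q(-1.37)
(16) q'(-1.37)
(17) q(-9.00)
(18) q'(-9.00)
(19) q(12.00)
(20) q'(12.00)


(1) = 17.50
(2) = -17.76
(3) = 5.42
(4) = -3.43
(5) = 86.94
(6) = -54.84
(7) = 3.25
(8) = 0.18
(9) = -5.70
(10) = -15.97
(11) = 3.26
(12) = -0.39
(13) = -0.54
(14) = -11.31
(15) = 4.90
(16) = -4.86
(17) = 633.15
(18) = -205.81
(19) = -1210.44
(20) = -318.16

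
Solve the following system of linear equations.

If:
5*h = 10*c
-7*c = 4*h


Then:
c = 0
h = 0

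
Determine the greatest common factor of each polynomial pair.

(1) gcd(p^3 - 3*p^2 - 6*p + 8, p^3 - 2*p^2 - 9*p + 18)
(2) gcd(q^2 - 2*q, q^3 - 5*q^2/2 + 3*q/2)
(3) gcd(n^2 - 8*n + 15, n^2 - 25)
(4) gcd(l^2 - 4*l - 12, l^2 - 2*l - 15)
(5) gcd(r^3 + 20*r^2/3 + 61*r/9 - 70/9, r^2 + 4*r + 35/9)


(1) = 1
(2) = gcd(q*(q - 2), q*(q - 3/2)*(q - 1)) = q
(3) = gcd((n - 5)*(n - 3), (n - 5)*(n + 5)) = n - 5
(4) = 1
(5) = gcd((r - 2/3)*(r + 7/3)*(r + 5), (r + 5/3)*(r + 7/3)) = r + 7/3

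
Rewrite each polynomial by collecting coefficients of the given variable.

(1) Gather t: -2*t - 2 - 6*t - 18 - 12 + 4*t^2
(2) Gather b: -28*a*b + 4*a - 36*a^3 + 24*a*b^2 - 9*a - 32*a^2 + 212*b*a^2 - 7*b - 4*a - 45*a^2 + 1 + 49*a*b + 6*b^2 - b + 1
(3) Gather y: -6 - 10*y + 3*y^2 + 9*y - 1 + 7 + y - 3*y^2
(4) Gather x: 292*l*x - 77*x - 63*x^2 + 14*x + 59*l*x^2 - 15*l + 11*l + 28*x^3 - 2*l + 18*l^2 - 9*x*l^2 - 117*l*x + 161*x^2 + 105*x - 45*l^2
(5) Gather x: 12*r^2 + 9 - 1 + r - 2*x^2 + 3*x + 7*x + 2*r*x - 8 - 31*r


(1) = 4*t^2 - 8*t - 32
(2) = -36*a^3 - 77*a^2 - 9*a + b^2*(24*a + 6) + b*(212*a^2 + 21*a - 8) + 2
(3) = 0
(4) = -27*l^2 - 6*l + 28*x^3 + x^2*(59*l + 98) + x*(-9*l^2 + 175*l + 42)
(5) = 12*r^2 - 30*r - 2*x^2 + x*(2*r + 10)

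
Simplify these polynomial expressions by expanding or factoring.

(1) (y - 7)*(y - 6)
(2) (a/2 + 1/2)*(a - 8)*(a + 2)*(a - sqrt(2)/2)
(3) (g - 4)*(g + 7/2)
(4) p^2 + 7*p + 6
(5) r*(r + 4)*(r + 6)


(1) = y^2 - 13*y + 42
(2) = a^4/2 - 5*a^3/2 - sqrt(2)*a^3/4 - 11*a^2 + 5*sqrt(2)*a^2/4 - 8*a + 11*sqrt(2)*a/2 + 4*sqrt(2)
(3) = g^2 - g/2 - 14
(4) = (p + 1)*(p + 6)
(5) = r^3 + 10*r^2 + 24*r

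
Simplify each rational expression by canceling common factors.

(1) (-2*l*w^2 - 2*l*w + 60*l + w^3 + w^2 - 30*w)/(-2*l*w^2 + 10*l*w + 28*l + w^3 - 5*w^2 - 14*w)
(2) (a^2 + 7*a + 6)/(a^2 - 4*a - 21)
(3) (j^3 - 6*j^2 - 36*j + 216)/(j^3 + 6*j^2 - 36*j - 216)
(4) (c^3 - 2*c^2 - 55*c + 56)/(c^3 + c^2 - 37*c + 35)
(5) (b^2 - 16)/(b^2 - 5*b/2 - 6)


(1) = (w^2 + w - 30)/(w^2 - 5*w - 14)
(2) = (a^2 + 7*a + 6)/(a^2 - 4*a - 21)
(3) = (j - 6)/(j + 6)
(4) = (c - 8)/(c - 5)
(5) = (2*b + 8)/(2*b + 3)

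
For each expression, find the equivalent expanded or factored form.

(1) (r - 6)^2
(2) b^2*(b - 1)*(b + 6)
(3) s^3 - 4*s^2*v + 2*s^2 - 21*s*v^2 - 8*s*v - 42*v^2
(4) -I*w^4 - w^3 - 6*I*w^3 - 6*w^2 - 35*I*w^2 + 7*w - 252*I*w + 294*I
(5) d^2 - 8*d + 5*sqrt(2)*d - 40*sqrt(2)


(1) = r^2 - 12*r + 36
(2) = b^4 + 5*b^3 - 6*b^2
(3) = (s + 2)*(s - 7*v)*(s + 3*v)
(4) = (w + 7)*(w - 7*I)*(w + 6*I)*(-I*w + I)
(5) = (d - 8)*(d + 5*sqrt(2))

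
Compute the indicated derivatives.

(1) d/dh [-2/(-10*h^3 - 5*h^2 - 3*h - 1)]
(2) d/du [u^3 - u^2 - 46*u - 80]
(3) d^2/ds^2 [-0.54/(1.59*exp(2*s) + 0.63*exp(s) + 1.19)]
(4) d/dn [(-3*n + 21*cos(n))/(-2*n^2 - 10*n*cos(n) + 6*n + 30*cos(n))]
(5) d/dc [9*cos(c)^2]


(1) = 2*(-30*h^2 - 10*h - 3)/(10*h^3 + 5*h^2 + 3*h + 1)^2
(2) = 3*u^2 - 2*u - 46
(3) = (-0.54*(3.18*exp(s) + 0.63)*(6.36*exp(s) + 1.26)*exp(s) + (3.4344*exp(s) + 0.3402)*(1.59*exp(2*s) + 0.63*exp(s) + 1.19))*exp(s)/(1.59*exp(2*s) + 0.63*exp(s) + 1.19)^3
(4) = 3*(12*n^2*sin(n) - n^2 - 36*n*sin(n) + 14*n*cos(n) + 35*cos(n)^2 - 36*cos(n))/(2*(n - 3)^2*(n + 5*cos(n))^2)
(5) = -9*sin(2*c)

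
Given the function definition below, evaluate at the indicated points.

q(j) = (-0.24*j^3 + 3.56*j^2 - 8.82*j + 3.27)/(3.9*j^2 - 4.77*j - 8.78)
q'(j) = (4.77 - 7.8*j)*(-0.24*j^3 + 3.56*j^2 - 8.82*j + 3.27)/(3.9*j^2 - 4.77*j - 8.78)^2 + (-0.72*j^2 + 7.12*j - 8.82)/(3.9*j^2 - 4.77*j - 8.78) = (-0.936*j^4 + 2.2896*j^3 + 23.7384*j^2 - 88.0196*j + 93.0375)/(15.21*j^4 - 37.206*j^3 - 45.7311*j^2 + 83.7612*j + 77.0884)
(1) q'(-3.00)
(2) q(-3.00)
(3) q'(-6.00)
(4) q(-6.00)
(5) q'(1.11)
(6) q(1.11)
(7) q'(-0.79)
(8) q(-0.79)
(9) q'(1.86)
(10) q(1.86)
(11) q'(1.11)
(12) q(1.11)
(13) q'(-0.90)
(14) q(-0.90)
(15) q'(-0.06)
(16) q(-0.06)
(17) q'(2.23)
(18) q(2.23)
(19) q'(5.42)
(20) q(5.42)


(1) = 0.26
(2) = 1.68
(3) = -0.01
(4) = 1.47
(5) = 0.31
(6) = 0.27
(7) = 26.47
(8) = -4.88
(9) = 0.87
(10) = 0.57
(11) = 0.31
(12) = 0.27
(13) = 107.28
(14) = -10.74
(15) = 1.37
(16) = -0.45
(17) = 32819.88
(18) = 59.52
(19) = -0.02
(20) = 0.27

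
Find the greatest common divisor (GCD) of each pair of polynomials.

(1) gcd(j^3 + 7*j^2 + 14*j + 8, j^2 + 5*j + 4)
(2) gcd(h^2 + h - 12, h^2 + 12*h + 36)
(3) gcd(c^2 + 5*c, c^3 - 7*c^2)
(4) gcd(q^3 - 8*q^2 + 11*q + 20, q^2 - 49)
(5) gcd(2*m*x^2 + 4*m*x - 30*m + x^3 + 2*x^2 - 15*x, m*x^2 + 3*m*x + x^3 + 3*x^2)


(1) = j^2 + 5*j + 4
(2) = gcd((h - 3)*(h + 4), (h + 6)^2) = 1
(3) = c
(4) = 1
(5) = gcd((2*m + x)*(x - 3)*(x + 5), x*(m + x)*(x + 3)) = 1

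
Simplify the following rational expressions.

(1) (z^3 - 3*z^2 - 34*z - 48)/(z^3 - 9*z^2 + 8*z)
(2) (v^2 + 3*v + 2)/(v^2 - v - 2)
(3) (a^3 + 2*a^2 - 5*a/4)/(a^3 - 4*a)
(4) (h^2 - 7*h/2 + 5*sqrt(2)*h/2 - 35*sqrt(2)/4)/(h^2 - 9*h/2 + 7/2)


(1) = (z^2 + 5*z + 6)/(z^2 - z)
(2) = (v + 2)/(v - 2)
(3) = (4*a^2 + 8*a - 5)/(4*a^2 - 16)
(4) = (8*h + 20*sqrt(2))/(8*h - 8)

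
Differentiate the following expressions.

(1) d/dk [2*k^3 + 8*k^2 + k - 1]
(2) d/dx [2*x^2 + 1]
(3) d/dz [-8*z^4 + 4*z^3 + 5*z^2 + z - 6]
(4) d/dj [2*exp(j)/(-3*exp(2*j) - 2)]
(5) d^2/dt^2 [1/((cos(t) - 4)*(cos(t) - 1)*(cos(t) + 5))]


(1) = 6*k^2 + 16*k + 1
(2) = 4*x
(3) = -32*z^3 + 12*z^2 + 10*z + 1
(4) = (6*exp(2*j) - 4)*exp(j)/(3*exp(2*j) + 2)^2
(5) = 9*(sin(t)^6 + 3*sin(t)^4 + 54*sin(t)^2 - 45*cos(t) + 5*cos(3*t) + 40)/((cos(t) - 4)^3*(cos(t) - 1)^3*(cos(t) + 5)^3)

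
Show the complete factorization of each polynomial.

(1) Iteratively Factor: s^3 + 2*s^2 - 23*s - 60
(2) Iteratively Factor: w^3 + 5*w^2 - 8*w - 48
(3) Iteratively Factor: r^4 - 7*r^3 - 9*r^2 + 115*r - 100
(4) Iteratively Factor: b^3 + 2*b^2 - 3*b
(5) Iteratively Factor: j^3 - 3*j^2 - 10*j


(1) = (s + 4)*(s^2 - 2*s - 15) = (s - 5)*(s + 4)*(s + 3)
(2) = (w + 4)*(w^2 + w - 12) = (w + 4)^2*(w - 3)
(3) = (r + 4)*(r^3 - 11*r^2 + 35*r - 25) = (r - 5)*(r + 4)*(r^2 - 6*r + 5) = (r - 5)^2*(r + 4)*(r - 1)
(4) = (b - 1)*(b^2 + 3*b) = (b - 1)*(b + 3)*(b)
(5) = (j + 2)*(j^2 - 5*j) = j*(j + 2)*(j - 5)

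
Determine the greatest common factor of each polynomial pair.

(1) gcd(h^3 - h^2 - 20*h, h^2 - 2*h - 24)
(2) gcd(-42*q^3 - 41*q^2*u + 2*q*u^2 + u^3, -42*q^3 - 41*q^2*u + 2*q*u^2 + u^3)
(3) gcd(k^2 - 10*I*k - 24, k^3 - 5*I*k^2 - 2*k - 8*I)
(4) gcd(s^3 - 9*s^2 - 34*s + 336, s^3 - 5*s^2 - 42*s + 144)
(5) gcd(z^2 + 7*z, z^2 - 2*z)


(1) = gcd(h*(h - 5)*(h + 4), (h - 6)*(h + 4)) = h + 4
(2) = gcd((-6*q + u)*(q + u)*(7*q + u), (-6*q + u)*(q + u)*(7*q + u)) = 42*q^3 + 41*q^2*u - 2*q*u^2 - u^3
(3) = gcd((k - 6*I)*(k - 4*I), (k - 4*I)*(k - 2*I)*(k + I)) = k - 4*I
(4) = gcd((s - 8)*(s - 7)*(s + 6), (s - 8)*(s - 3)*(s + 6)) = s^2 - 2*s - 48
(5) = z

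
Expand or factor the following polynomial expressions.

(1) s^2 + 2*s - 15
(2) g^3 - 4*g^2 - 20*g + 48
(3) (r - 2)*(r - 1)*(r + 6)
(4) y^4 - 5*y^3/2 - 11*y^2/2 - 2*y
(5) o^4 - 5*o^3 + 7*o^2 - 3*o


(1) = (s - 3)*(s + 5)
(2) = (g - 6)*(g - 2)*(g + 4)
(3) = r^3 + 3*r^2 - 16*r + 12
(4) = y*(y - 4)*(y + 1/2)*(y + 1)
(5) = o*(o - 3)*(o - 1)^2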